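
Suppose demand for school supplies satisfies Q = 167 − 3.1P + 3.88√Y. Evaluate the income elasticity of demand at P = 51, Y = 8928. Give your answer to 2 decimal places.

0.49

At P = 51, Y = 8928: Q = 375.514.
Holding P constant, ∂Q/∂Y = 3.88/(2√Y) = 0.0205317.
η_Y = (∂Q/∂Y)·(Y/Q) = 0.0205317 × (8928/375.514) = 0.49.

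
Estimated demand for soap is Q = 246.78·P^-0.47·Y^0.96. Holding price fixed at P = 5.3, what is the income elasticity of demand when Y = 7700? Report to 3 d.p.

0.960

For a multiplicative demand Q = A·P^α·Y^β, the income elasticity is β everywhere.
Here β = 0.96, so η = 0.960.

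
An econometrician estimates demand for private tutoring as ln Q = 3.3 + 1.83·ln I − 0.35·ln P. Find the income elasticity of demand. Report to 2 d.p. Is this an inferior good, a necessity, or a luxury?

In a log-linear demand, the coefficient on ln I is the income elasticity.
So η = 1.83.
η > 1 ⇒ luxury.

1.83 (luxury)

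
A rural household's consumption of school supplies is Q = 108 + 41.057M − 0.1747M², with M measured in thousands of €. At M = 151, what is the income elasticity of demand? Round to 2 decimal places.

At M = 151: Q = 2324.2723.
dQ/dM = 41.057 − 0.3494M = -11.70240.
η = (dQ/dM)·(M/Q) = -11.70240 × (151/2324.2723) = -0.76.

-0.76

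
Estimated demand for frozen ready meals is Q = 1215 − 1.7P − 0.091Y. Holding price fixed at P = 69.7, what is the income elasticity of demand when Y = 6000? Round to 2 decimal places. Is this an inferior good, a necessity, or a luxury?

At P = 69.7, Y = 6000: Q = 550.510.
Holding P constant, ∂Q/∂Y = −0.091.
η_Y = (∂Q/∂Y)·(Y/Q) = -0.091 × (6000/550.510) = -0.99.
Since η < 0, this is an inferior good.

-0.99 (inferior good)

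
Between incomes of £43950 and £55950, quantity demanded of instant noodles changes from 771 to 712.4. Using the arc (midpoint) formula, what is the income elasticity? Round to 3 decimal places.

-0.329

ΔQ = 712.4 − 771 = -58.6; midpoint Q̄ = (771 + 712.4)/2 = 741.7.
ΔI = 55950 − 43950 = 12000; midpoint Ī = (43950 + 55950)/2 = 49950.
η = (ΔQ/Q̄) ÷ (ΔI/Ī) = (-58.6/741.7) ÷ (12000/49950) = -0.329.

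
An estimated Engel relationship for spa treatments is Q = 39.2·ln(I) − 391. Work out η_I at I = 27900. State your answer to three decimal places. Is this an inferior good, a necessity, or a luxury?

At I = 27900: Q = 10.266.
dQ/dI = 39.2/I = 0.00140502 at this income.
η = (dQ/dI)·(I/Q) = 0.00140502 × (27900/10.266) = 3.818.
Since η > 1, the good is a luxury.

3.818 (luxury)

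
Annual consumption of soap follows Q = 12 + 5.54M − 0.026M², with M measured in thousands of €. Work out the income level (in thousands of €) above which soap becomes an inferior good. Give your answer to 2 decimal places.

dQ/dM = 5.54 − 0.052M.
The good is inferior where dQ/dM < 0. Setting dQ/dM = 0 gives M = 5.54 / 0.052 = 106.54.

106.54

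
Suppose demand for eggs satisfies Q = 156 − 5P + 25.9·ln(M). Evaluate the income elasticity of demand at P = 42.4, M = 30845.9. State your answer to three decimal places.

0.122

At P = 42.4, M = 30845.9: Q = 211.722.
Holding P constant, ∂Q/∂M = 25.9/M = 0.000839658.
η_M = (∂Q/∂M)·(M/Q) = 0.000839658 × (30845.9/211.722) = 0.122.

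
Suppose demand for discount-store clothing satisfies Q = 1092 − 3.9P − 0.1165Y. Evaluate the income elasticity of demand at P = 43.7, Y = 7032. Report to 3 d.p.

-8.005

At P = 43.7, Y = 7032: Q = 102.342.
Holding P constant, ∂Q/∂Y = −0.1165.
η_Y = (∂Q/∂Y)·(Y/Q) = -0.1165 × (7032/102.342) = -8.005.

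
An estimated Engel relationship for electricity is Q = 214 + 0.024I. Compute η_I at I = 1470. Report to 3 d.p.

0.142

At I = 1470: Q = 249.280.
dQ/dI = 0.024.
η = (dQ/dI)·(I/Q) = 0.024 × (1470/249.280) = 0.142.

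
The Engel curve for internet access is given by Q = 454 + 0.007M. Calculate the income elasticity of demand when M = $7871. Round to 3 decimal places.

At M = 7871: Q = 509.097.
dQ/dM = 0.007.
η = (dQ/dM)·(M/Q) = 0.007 × (7871/509.097) = 0.108.

0.108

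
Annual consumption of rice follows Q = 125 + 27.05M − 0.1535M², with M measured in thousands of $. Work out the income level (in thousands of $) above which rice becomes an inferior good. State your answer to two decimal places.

88.11

dQ/dM = 27.05 − 0.307M.
The good is inferior where dQ/dM < 0. Setting dQ/dM = 0 gives M = 27.05 / 0.307 = 88.11.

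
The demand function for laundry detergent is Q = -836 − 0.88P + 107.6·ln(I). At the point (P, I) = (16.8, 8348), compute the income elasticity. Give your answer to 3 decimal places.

At P = 16.8, I = 8348: Q = 120.820.
Holding P constant, ∂Q/∂I = 107.6/I = 0.0128893.
η_I = (∂Q/∂I)·(I/Q) = 0.0128893 × (8348/120.820) = 0.891.

0.891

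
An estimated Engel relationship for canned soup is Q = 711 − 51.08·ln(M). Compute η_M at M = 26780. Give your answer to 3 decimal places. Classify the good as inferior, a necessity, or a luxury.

-0.269 (inferior good)

At M = 26780: Q = 190.218.
dQ/dM = -51.08/M = -0.00190739 at this income.
η = (dQ/dM)·(M/Q) = -0.00190739 × (26780/190.218) = -0.269.
Since η < 0, the good is an inferior good.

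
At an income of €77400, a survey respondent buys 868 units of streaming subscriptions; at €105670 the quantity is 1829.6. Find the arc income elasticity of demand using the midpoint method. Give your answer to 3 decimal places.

ΔQ = 1829.6 − 868 = 961.6; midpoint Q̄ = (868 + 1829.6)/2 = 1348.8.
ΔI = 105670 − 77400 = 28270; midpoint Ī = (77400 + 105670)/2 = 91535.
η = (ΔQ/Q̄) ÷ (ΔI/Ī) = (961.6/1348.8) ÷ (28270/91535) = 2.308.

2.308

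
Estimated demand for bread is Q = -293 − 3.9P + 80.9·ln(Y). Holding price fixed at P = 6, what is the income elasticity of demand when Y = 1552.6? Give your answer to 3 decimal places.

At P = 6, Y = 1552.6: Q = 278.028.
Holding P constant, ∂Q/∂Y = 80.9/Y = 0.0521061.
η_Y = (∂Q/∂Y)·(Y/Q) = 0.0521061 × (1552.6/278.028) = 0.291.

0.291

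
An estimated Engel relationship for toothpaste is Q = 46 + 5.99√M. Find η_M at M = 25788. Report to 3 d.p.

At M = 25788: Q = 1007.913.
dQ/dM = 5.99/(2√M) = 0.0186504 at this income.
η = (dQ/dM)·(M/Q) = 0.0186504 × (25788/1007.913) = 0.477.

0.477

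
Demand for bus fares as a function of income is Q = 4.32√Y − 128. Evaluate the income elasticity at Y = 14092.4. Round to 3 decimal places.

0.666

At Y = 14092.4: Q = 384.833.
dQ/dY = 4.32/(2√Y) = 0.0181954 at this income.
η = (dQ/dY)·(Y/Q) = 0.0181954 × (14092.4/384.833) = 0.666.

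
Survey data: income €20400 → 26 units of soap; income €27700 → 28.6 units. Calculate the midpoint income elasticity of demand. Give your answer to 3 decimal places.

0.314

ΔQ = 28.6 − 26 = 2.6; midpoint Q̄ = (26 + 28.6)/2 = 27.3.
ΔI = 27700 − 20400 = 7300; midpoint Ī = (20400 + 27700)/2 = 24050.
η = (ΔQ/Q̄) ÷ (ΔI/Ī) = (2.6/27.3) ÷ (7300/24050) = 0.314.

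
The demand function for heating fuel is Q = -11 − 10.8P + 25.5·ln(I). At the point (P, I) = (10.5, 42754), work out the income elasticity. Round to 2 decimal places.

0.17

At P = 10.5, I = 42754: Q = 147.512.
Holding P constant, ∂Q/∂I = 25.5/I = 0.000596435.
η_I = (∂Q/∂I)·(I/Q) = 0.000596435 × (42754/147.512) = 0.17.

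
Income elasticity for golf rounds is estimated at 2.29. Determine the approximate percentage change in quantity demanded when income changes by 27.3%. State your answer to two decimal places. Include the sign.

62.52%

%ΔQ ≈ η × %ΔI = 2.29 × 27.3% = 62.52%.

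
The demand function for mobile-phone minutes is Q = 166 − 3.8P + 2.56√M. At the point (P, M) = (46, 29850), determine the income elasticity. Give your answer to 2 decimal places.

0.51

At P = 46, M = 29850: Q = 433.495.
Holding P constant, ∂Q/∂M = 2.56/(2√M) = 0.00740863.
η_M = (∂Q/∂M)·(M/Q) = 0.00740863 × (29850/433.495) = 0.51.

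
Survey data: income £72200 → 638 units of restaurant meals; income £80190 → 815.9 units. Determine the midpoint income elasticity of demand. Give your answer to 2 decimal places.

ΔQ = 815.9 − 638 = 177.9; midpoint Q̄ = (638 + 815.9)/2 = 726.95.
ΔI = 80190 − 72200 = 7990; midpoint Ī = (72200 + 80190)/2 = 76195.
η = (ΔQ/Q̄) ÷ (ΔI/Ī) = (177.9/726.95) ÷ (7990/76195) = 2.33.

2.33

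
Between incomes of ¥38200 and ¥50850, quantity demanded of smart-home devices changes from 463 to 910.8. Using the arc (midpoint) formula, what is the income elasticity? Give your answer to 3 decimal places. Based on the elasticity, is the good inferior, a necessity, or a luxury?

ΔQ = 910.8 − 463 = 447.8; midpoint Q̄ = (463 + 910.8)/2 = 686.9.
ΔI = 50850 − 38200 = 12650; midpoint Ī = (38200 + 50850)/2 = 44525.
η = (ΔQ/Q̄) ÷ (ΔI/Ī) = (447.8/686.9) ÷ (12650/44525) = 2.295.
η > 1 ⇒ luxury.

2.295 (luxury)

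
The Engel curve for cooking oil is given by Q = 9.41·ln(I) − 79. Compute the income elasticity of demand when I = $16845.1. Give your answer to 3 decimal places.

At I = 16845.1: Q = 12.576.
dQ/dI = 9.41/I = 0.000558619 at this income.
η = (dQ/dI)·(I/Q) = 0.000558619 × (16845.1/12.576) = 0.748.

0.748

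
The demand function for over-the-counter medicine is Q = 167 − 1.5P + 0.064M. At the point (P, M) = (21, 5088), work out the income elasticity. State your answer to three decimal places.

0.706

At P = 21, M = 5088: Q = 461.132.
Holding P constant, ∂Q/∂M = 0.064.
η_M = (∂Q/∂M)·(M/Q) = 0.064 × (5088/461.132) = 0.706.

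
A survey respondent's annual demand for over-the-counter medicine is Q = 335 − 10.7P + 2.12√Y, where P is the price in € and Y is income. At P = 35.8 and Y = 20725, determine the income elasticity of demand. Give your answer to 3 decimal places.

0.593

At P = 35.8, Y = 20725: Q = 257.139.
Holding P constant, ∂Q/∂Y = 2.12/(2√Y) = 0.00736306.
η_Y = (∂Q/∂Y)·(Y/Q) = 0.00736306 × (20725/257.139) = 0.593.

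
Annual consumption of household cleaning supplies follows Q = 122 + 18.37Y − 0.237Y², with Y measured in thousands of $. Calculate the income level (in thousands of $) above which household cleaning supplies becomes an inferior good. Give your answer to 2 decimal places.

38.76

dQ/dY = 18.37 − 0.474Y.
The good is inferior where dQ/dY < 0. Setting dQ/dY = 0 gives Y = 18.37 / 0.474 = 38.76.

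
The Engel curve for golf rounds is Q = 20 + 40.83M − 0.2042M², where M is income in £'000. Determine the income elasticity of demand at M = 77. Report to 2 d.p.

At M = 77: Q = 1953.2082.
dQ/dM = 40.83 − 0.4084M = 9.38320.
η = (dQ/dM)·(M/Q) = 9.38320 × (77/1953.2082) = 0.37.

0.37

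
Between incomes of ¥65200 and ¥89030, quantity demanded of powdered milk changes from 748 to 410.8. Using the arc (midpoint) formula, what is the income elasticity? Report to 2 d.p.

-1.88

ΔQ = 410.8 − 748 = -337.2; midpoint Q̄ = (748 + 410.8)/2 = 579.4.
ΔI = 89030 − 65200 = 23830; midpoint Ī = (65200 + 89030)/2 = 77115.
η = (ΔQ/Q̄) ÷ (ΔI/Ī) = (-337.2/579.4) ÷ (23830/77115) = -1.88.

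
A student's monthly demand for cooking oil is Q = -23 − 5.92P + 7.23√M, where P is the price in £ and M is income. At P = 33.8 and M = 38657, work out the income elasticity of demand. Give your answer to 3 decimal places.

0.593

At P = 33.8, M = 38657: Q = 1198.422.
Holding P constant, ∂Q/∂M = 7.23/(2√M) = 0.0183863.
η_M = (∂Q/∂M)·(M/Q) = 0.0183863 × (38657/1198.422) = 0.593.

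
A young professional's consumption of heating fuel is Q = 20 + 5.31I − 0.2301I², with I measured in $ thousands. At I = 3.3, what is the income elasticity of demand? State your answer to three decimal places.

0.357

At I = 3.3: Q = 35.0172.
dQ/dI = 5.31 − 0.4602I = 3.79134.
η = (dQ/dI)·(I/Q) = 3.79134 × (3.3/35.0172) = 0.357.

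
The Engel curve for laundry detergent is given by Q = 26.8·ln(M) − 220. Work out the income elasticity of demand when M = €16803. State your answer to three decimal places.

0.658

At M = 16803: Q = 40.746.
dQ/dM = 26.8/M = 0.00159495 at this income.
η = (dQ/dM)·(M/Q) = 0.00159495 × (16803/40.746) = 0.658.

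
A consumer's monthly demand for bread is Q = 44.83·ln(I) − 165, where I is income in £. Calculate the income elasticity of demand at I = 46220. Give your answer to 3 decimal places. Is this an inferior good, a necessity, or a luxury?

0.142 (necessity)

At I = 46220: Q = 316.527.
dQ/dI = 44.83/I = 0.000969926 at this income.
η = (dQ/dI)·(I/Q) = 0.000969926 × (46220/316.527) = 0.142.
Since 0 < η < 1, the good is a necessity.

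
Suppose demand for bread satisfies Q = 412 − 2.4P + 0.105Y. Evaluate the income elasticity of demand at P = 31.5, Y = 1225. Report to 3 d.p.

At P = 31.5, Y = 1225: Q = 465.025.
Holding P constant, ∂Q/∂Y = 0.105.
η_Y = (∂Q/∂Y)·(Y/Q) = 0.105 × (1225/465.025) = 0.277.

0.277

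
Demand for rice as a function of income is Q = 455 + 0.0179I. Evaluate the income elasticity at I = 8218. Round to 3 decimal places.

At I = 8218: Q = 602.102.
dQ/dI = 0.0179.
η = (dQ/dI)·(I/Q) = 0.0179 × (8218/602.102) = 0.244.

0.244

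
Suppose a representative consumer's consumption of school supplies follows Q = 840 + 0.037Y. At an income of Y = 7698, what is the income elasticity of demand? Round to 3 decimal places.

0.253

At Y = 7698: Q = 1124.826.
dQ/dY = 0.037.
η = (dQ/dY)·(Y/Q) = 0.037 × (7698/1124.826) = 0.253.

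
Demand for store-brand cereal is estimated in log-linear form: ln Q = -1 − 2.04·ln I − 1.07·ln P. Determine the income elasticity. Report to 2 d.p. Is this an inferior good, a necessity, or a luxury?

-2.04 (inferior good)

In a log-linear demand, the coefficient on ln I is the income elasticity.
So η = -2.04.
η < 0 ⇒ inferior good.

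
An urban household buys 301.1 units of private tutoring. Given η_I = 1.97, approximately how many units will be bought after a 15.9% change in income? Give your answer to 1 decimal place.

395.4

%ΔQ ≈ η × %ΔI = 1.97 × 15.9% = 31.323%.
New Q ≈ 301.1 × (1 + 0.31323) = 395.4.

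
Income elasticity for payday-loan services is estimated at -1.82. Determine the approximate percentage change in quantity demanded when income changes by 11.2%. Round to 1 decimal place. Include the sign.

%ΔQ ≈ η × %ΔI = -1.82 × 11.2% = -20.4%.

-20.4%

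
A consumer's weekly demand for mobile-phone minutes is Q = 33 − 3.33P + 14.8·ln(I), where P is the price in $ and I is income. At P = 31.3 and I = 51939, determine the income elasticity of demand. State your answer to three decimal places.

0.165

At P = 31.3, I = 51939: Q = 89.467.
Holding P constant, ∂Q/∂I = 14.8/I = 0.00028495.
η_I = (∂Q/∂I)·(I/Q) = 0.00028495 × (51939/89.467) = 0.165.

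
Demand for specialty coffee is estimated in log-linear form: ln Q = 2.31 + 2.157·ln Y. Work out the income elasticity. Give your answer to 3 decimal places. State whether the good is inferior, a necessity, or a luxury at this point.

2.157 (luxury)

In a log-linear demand, the coefficient on ln Y is the income elasticity.
So η = 2.157.
η > 1 ⇒ luxury.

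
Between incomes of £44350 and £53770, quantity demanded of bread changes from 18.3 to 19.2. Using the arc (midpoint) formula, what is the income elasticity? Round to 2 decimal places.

0.25

ΔQ = 19.2 − 18.3 = 0.9; midpoint Q̄ = (18.3 + 19.2)/2 = 18.75.
ΔI = 53770 − 44350 = 9420; midpoint Ī = (44350 + 53770)/2 = 49060.
η = (ΔQ/Q̄) ÷ (ΔI/Ī) = (0.9/18.75) ÷ (9420/49060) = 0.25.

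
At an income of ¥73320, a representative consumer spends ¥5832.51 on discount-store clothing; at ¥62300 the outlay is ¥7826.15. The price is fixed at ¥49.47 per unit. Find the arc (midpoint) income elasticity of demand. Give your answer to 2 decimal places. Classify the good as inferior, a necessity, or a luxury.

With a constant price, Q₁ = 5832.51/49.47 = 117.900 and Q₂ = 7826.15/49.47 = 158.200 (equivalently, work directly with expenditure since P cancels).
Midpoint %ΔQ = (7826.15 − 5832.51)/6829.33 = 0.29192; midpoint %ΔI = (62300 − 73320)/67810 = -0.16251.
η = 0.29192 / -0.16251 = -1.80.
η < 0 ⇒ inferior good.

-1.80 (inferior good)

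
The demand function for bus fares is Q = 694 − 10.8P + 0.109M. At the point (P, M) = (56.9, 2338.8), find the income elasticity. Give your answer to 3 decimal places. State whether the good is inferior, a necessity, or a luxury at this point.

0.762 (necessity)

At P = 56.9, M = 2338.8: Q = 334.409.
Holding P constant, ∂Q/∂M = 0.109.
η_M = (∂Q/∂M)·(M/Q) = 0.109 × (2338.8/334.409) = 0.762.
Since 0 < η < 1, this is a necessity.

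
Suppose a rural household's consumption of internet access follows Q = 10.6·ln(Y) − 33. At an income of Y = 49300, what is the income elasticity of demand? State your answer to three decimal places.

0.130

At Y = 49300: Q = 81.540.
dQ/dY = 10.6/Y = 0.00021501 at this income.
η = (dQ/dY)·(Y/Q) = 0.00021501 × (49300/81.540) = 0.130.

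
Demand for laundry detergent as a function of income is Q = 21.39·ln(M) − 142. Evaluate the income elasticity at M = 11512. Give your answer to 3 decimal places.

0.369

At M = 11512: Q = 58.021.
dQ/dM = 21.39/M = 0.00185806 at this income.
η = (dQ/dM)·(M/Q) = 0.00185806 × (11512/58.021) = 0.369.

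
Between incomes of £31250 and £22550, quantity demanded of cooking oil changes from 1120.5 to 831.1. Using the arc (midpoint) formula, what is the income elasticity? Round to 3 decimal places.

ΔQ = 831.1 − 1120.5 = -289.4; midpoint Q̄ = (1120.5 + 831.1)/2 = 975.8.
ΔI = 22550 − 31250 = -8700; midpoint Ī = (31250 + 22550)/2 = 26900.
η = (ΔQ/Q̄) ÷ (ΔI/Ī) = (-289.4/975.8) ÷ (-8700/26900) = 0.917.

0.917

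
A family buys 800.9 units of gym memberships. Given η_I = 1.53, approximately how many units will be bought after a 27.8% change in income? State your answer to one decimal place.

%ΔQ ≈ η × %ΔI = 1.53 × 27.8% = 42.534%.
New Q ≈ 800.9 × (1 + 0.42534) = 1141.6.

1141.6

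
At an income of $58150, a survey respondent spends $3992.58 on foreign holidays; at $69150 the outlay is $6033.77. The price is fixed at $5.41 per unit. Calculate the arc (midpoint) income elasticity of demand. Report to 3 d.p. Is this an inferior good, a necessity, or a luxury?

2.356 (luxury)

With a constant price, Q₁ = 3992.58/5.41 = 738.000 and Q₂ = 6033.77/5.41 = 1115.299 (equivalently, work directly with expenditure since P cancels).
Midpoint %ΔQ = (6033.77 − 3992.58)/5013.18 = 0.40717; midpoint %ΔI = (69150 − 58150)/63650 = 0.17282.
η = 0.40717 / 0.17282 = 2.356.
η > 1 ⇒ luxury.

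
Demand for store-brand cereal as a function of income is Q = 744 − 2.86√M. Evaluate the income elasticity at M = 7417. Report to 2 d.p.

-0.25

At M = 7417: Q = 497.691.
dQ/dM = -2.86/(2√M) = -0.0166044 at this income.
η = (dQ/dM)·(M/Q) = -0.0166044 × (7417/497.691) = -0.25.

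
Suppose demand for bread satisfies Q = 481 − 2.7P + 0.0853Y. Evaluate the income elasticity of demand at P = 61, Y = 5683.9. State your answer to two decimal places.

At P = 61, Y = 5683.9: Q = 801.137.
Holding P constant, ∂Q/∂Y = 0.0853.
η_Y = (∂Q/∂Y)·(Y/Q) = 0.0853 × (5683.9/801.137) = 0.61.

0.61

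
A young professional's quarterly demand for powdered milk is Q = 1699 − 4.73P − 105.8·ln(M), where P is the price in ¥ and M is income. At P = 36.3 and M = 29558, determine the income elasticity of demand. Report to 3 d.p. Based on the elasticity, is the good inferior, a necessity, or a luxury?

At P = 36.3, M = 29558: Q = 438.184.
Holding P constant, ∂Q/∂M = -105.8/M = -0.0035794.
η_M = (∂Q/∂M)·(M/Q) = -0.0035794 × (29558/438.184) = -0.241.
Since η < 0, this is an inferior good.

-0.241 (inferior good)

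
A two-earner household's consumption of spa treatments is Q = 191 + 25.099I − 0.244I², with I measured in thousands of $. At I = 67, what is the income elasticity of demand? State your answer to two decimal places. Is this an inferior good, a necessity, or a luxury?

At I = 67: Q = 777.3170.
dQ/dI = 25.099 − 0.488I = -7.59700.
η = (dQ/dI)·(I/Q) = -7.59700 × (67/777.3170) = -0.65.
η < 0 ⇒ inferior good.

-0.65 (inferior good)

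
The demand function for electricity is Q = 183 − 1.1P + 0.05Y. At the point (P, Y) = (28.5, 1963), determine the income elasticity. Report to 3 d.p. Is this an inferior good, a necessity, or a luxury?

0.393 (necessity)

At P = 28.5, Y = 1963: Q = 249.800.
Holding P constant, ∂Q/∂Y = 0.05.
η_Y = (∂Q/∂Y)·(Y/Q) = 0.05 × (1963/249.800) = 0.393.
Since 0 < η < 1, this is a necessity.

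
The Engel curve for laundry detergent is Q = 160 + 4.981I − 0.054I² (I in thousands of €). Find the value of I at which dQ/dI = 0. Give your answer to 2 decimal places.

46.12

dQ/dI = 4.981 − 0.108I.
The good is inferior where dQ/dI < 0. Setting dQ/dI = 0 gives I = 4.981 / 0.108 = 46.12.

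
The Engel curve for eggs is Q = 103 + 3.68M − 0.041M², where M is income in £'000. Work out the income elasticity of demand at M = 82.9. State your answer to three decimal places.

-2.046

At M = 82.9: Q = 126.3032.
dQ/dM = 3.68 − 0.082M = -3.11780.
η = (dQ/dM)·(M/Q) = -3.11780 × (82.9/126.3032) = -2.046.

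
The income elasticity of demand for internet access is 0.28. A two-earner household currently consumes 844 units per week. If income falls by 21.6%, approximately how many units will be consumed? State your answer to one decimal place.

%ΔQ ≈ η × %ΔI = 0.28 × (-21.6%) = -6.048%.
New Q ≈ 844 × (1 − 0.06048) = 793.0.

793.0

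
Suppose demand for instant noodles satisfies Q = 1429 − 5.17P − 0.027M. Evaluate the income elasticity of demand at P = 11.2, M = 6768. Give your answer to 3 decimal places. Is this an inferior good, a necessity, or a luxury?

At P = 11.2, M = 6768: Q = 1188.360.
Holding P constant, ∂Q/∂M = −0.027.
η_M = (∂Q/∂M)·(M/Q) = -0.027 × (6768/1188.360) = -0.154.
Since η < 0, this is an inferior good.

-0.154 (inferior good)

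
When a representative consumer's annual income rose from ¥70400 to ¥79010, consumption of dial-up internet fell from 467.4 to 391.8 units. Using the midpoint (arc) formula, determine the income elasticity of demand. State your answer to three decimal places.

ΔQ = 391.8 − 467.4 = -75.6; midpoint Q̄ = (467.4 + 391.8)/2 = 429.6.
ΔI = 79010 − 70400 = 8610; midpoint Ī = (70400 + 79010)/2 = 74705.
η = (ΔQ/Q̄) ÷ (ΔI/Ī) = (-75.6/429.6) ÷ (8610/74705) = -1.527.

-1.527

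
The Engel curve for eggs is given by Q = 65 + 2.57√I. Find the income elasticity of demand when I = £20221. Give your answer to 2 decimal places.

0.42

At I = 20221: Q = 430.455.
dQ/dI = 2.57/(2√I) = 0.00903653 at this income.
η = (dQ/dI)·(I/Q) = 0.00903653 × (20221/430.455) = 0.42.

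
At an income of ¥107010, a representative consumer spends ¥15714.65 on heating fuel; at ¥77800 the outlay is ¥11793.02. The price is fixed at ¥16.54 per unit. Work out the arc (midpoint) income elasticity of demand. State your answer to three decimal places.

With a constant price, Q₁ = 15714.65/16.54 = 950.100 and Q₂ = 11793.02/16.54 = 713.000 (equivalently, work directly with expenditure since P cancels).
Midpoint %ΔQ = (11793.02 − 15714.65)/13753.84 = -0.28513; midpoint %ΔI = (77800 − 107010)/92405 = -0.31611.
η = -0.28513 / -0.31611 = 0.902.

0.902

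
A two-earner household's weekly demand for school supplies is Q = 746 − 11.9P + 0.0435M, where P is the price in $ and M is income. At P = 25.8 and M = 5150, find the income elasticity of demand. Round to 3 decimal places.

0.338

At P = 25.8, M = 5150: Q = 663.005.
Holding P constant, ∂Q/∂M = 0.0435.
η_M = (∂Q/∂M)·(M/Q) = 0.0435 × (5150/663.005) = 0.338.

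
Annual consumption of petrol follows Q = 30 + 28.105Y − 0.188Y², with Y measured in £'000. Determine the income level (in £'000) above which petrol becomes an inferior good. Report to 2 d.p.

74.75

dQ/dY = 28.105 − 0.376Y.
The good is inferior where dQ/dY < 0. Setting dQ/dY = 0 gives Y = 28.105 / 0.376 = 74.75.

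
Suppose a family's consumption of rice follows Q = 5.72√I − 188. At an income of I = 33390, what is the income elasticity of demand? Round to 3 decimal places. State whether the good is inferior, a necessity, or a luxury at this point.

0.610 (necessity)

At I = 33390: Q = 857.212.
dQ/dI = 5.72/(2√I) = 0.0156516 at this income.
η = (dQ/dI)·(I/Q) = 0.0156516 × (33390/857.212) = 0.610.
Since 0 < η < 1, the good is a necessity.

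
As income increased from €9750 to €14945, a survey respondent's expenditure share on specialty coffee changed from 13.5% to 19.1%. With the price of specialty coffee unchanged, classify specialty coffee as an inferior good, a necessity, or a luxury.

luxury

The budget share rises as income rises, so η > 1.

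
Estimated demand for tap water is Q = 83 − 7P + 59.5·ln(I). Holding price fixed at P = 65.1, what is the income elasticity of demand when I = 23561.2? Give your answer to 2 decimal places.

At P = 65.1, I = 23561.2: Q = 226.308.
Holding P constant, ∂Q/∂I = 59.5/I = 0.00252534.
η_I = (∂Q/∂I)·(I/Q) = 0.00252534 × (23561.2/226.308) = 0.26.

0.26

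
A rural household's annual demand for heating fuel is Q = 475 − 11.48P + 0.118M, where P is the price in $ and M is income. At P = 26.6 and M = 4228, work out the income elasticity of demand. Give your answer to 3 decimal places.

0.746

At P = 26.6, M = 4228: Q = 668.536.
Holding P constant, ∂Q/∂M = 0.118.
η_M = (∂Q/∂M)·(M/Q) = 0.118 × (4228/668.536) = 0.746.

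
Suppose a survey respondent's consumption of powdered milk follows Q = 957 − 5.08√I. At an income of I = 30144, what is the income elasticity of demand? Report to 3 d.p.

-5.879

At I = 30144: Q = 75.009.
dQ/dI = -5.08/(2√I) = -0.0146296 at this income.
η = (dQ/dI)·(I/Q) = -0.0146296 × (30144/75.009) = -5.879.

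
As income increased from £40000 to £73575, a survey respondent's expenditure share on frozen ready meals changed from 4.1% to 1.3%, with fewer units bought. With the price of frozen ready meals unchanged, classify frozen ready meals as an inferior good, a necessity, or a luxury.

inferior good

Quantity demanded falls as income rises, so η < 0.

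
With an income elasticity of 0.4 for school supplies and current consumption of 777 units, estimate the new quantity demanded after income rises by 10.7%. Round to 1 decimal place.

%ΔQ ≈ η × %ΔI = 0.4 × 10.7% = 4.28%.
New Q ≈ 777 × (1 + 0.0428) = 810.3.

810.3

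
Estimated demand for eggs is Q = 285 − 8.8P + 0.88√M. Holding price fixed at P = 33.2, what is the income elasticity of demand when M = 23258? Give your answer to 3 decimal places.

0.528

At P = 33.2, M = 23258: Q = 127.045.
Holding P constant, ∂Q/∂M = 0.88/(2√M) = 0.00288514.
η_M = (∂Q/∂M)·(M/Q) = 0.00288514 × (23258/127.045) = 0.528.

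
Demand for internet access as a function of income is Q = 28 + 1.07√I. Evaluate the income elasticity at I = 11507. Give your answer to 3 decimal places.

At I = 11507: Q = 142.780.
dQ/dI = 1.07/(2√I) = 0.00498738 at this income.
η = (dQ/dI)·(I/Q) = 0.00498738 × (11507/142.780) = 0.402.

0.402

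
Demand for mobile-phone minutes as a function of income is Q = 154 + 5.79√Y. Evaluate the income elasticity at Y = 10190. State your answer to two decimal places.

At Y = 10190: Q = 738.475.
dQ/dY = 5.79/(2√Y) = 0.0286788 at this income.
η = (dQ/dY)·(Y/Q) = 0.0286788 × (10190/738.475) = 0.40.

0.40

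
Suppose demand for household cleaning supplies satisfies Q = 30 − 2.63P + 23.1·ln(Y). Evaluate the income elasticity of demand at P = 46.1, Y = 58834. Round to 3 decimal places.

0.142

At P = 46.1, Y = 58834: Q = 162.452.
Holding P constant, ∂Q/∂Y = 23.1/Y = 0.00039263.
η_Y = (∂Q/∂Y)·(Y/Q) = 0.00039263 × (58834/162.452) = 0.142.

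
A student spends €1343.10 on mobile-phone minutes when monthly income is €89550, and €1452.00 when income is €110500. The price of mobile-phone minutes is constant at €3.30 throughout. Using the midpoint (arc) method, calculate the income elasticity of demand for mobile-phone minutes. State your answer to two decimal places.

With a constant price, Q₁ = 1343.10/3.30 = 407.000 and Q₂ = 1452.00/3.30 = 440.000 (equivalently, work directly with expenditure since P cancels).
Midpoint %ΔQ = (1452.00 − 1343.10)/1397.55 = 0.07792; midpoint %ΔI = (110500 − 89550)/100025 = 0.20945.
η = 0.07792 / 0.20945 = 0.37.

0.37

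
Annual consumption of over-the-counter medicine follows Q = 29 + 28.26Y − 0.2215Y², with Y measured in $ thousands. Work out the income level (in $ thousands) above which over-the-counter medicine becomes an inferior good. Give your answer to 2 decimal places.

63.79

dQ/dY = 28.26 − 0.443Y.
The good is inferior where dQ/dY < 0. Setting dQ/dY = 0 gives Y = 28.26 / 0.443 = 63.79.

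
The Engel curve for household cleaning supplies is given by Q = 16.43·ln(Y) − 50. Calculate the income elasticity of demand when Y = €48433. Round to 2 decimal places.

0.13

At Y = 48433: Q = 127.246.
dQ/dY = 16.43/Y = 0.000339232 at this income.
η = (dQ/dY)·(Y/Q) = 0.000339232 × (48433/127.246) = 0.13.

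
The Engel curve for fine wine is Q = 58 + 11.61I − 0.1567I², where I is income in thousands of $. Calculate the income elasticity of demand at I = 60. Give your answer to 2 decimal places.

-2.27

At I = 60: Q = 190.4800.
dQ/dI = 11.61 − 0.3134I = -7.19400.
η = (dQ/dI)·(I/Q) = -7.19400 × (60/190.4800) = -2.27.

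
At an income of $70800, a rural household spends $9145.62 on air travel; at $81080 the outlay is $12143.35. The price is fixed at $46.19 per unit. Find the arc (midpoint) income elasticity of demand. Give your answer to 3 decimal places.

2.080

With a constant price, Q₁ = 9145.62/46.19 = 198.000 and Q₂ = 12143.35/46.19 = 262.900 (equivalently, work directly with expenditure since P cancels).
Midpoint %ΔQ = (12143.35 − 9145.62)/10644.49 = 0.28162; midpoint %ΔI = (81080 − 70800)/75940 = 0.13537.
η = 0.28162 / 0.13537 = 2.080.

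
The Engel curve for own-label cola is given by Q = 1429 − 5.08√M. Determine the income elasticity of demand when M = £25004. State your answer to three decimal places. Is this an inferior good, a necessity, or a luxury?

-0.642 (inferior good)

At M = 25004: Q = 625.717.
dQ/dM = -5.08/(2√M) = -0.0160631 at this income.
η = (dQ/dM)·(M/Q) = -0.0160631 × (25004/625.717) = -0.642.
Since η < 0, the good is an inferior good.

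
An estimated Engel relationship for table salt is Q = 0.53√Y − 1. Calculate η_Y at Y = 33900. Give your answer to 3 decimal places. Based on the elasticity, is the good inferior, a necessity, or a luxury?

At Y = 33900: Q = 96.583.
dQ/dY = 0.53/(2√Y) = 0.00143928 at this income.
η = (dQ/dY)·(Y/Q) = 0.00143928 × (33900/96.583) = 0.505.
Since 0 < η < 1, the good is a necessity.

0.505 (necessity)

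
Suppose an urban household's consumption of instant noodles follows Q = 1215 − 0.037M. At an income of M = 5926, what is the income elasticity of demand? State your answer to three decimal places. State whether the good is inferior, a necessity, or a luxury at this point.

At M = 5926: Q = 995.738.
dQ/dM = −0.037.
η = (dQ/dM)·(M/Q) = -0.037 × (5926/995.738) = -0.220.
Since η < 0, the good is an inferior good.

-0.220 (inferior good)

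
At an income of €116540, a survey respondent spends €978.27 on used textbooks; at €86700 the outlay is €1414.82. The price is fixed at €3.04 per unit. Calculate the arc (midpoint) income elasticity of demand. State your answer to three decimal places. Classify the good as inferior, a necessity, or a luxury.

With a constant price, Q₁ = 978.27/3.04 = 321.799 and Q₂ = 1414.82/3.04 = 465.401 (equivalently, work directly with expenditure since P cancels).
Midpoint %ΔQ = (1414.82 − 978.27)/1196.55 = 0.36484; midpoint %ΔI = (86700 − 116540)/101620 = -0.29364.
η = 0.36484 / -0.29364 = -1.242.
η < 0 ⇒ inferior good.

-1.242 (inferior good)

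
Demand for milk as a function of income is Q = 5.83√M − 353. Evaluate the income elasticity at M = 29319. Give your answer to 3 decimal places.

0.774

At M = 29319: Q = 645.259.
dQ/dM = 5.83/(2√M) = 0.0170241 at this income.
η = (dQ/dM)·(M/Q) = 0.0170241 × (29319/645.259) = 0.774.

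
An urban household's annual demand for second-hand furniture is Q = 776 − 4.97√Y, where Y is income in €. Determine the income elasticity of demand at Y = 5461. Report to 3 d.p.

At Y = 5461: Q = 408.724.
dQ/dY = -4.97/(2√Y) = -0.0336272 at this income.
η = (dQ/dY)·(Y/Q) = -0.0336272 × (5461/408.724) = -0.449.

-0.449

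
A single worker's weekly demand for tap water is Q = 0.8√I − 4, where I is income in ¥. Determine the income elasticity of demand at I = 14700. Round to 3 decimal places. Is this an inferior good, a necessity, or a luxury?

At I = 14700: Q = 92.995.
dQ/dI = 0.8/(2√I) = 0.00329914 at this income.
η = (dQ/dI)·(I/Q) = 0.00329914 × (14700/92.995) = 0.522.
Since 0 < η < 1, the good is a necessity.

0.522 (necessity)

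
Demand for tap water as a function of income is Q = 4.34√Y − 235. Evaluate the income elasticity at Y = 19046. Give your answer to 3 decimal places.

0.823

At Y = 19046: Q = 363.951.
dQ/dY = 4.34/(2√Y) = 0.0157238 at this income.
η = (dQ/dY)·(Y/Q) = 0.0157238 × (19046/363.951) = 0.823.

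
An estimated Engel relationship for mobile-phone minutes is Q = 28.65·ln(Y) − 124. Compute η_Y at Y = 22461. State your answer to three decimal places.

0.176

At Y = 22461: Q = 163.060.
dQ/dY = 28.65/Y = 0.00127554 at this income.
η = (dQ/dY)·(Y/Q) = 0.00127554 × (22461/163.060) = 0.176.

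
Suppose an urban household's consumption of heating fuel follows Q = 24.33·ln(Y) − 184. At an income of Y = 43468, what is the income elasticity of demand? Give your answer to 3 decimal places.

0.321

At Y = 43468: Q = 75.839.
dQ/dY = 24.33/Y = 0.000559722 at this income.
η = (dQ/dY)·(Y/Q) = 0.000559722 × (43468/75.839) = 0.321.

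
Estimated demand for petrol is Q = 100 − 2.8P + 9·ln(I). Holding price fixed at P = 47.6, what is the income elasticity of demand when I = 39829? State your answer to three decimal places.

At P = 47.6, I = 39829: Q = 62.051.
Holding P constant, ∂Q/∂I = 9/I = 0.000225966.
η_I = (∂Q/∂I)·(I/Q) = 0.000225966 × (39829/62.051) = 0.145.

0.145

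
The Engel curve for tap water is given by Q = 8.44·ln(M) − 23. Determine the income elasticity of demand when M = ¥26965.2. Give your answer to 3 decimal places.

0.134

At M = 26965.2: Q = 63.107.
dQ/dM = 8.44/M = 0.000312996 at this income.
η = (dQ/dM)·(M/Q) = 0.000312996 × (26965.2/63.107) = 0.134.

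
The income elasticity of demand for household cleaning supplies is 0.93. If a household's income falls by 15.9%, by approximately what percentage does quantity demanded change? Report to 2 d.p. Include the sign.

%ΔQ ≈ η × %ΔI = 0.93 × (-15.9%) = -14.79%.

-14.79%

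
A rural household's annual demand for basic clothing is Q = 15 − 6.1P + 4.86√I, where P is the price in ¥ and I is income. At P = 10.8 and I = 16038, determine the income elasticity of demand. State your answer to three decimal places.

At P = 10.8, I = 16038: Q = 564.596.
Holding P constant, ∂Q/∂I = 4.86/(2√I) = 0.0191881.
η_I = (∂Q/∂I)·(I/Q) = 0.0191881 × (16038/564.596) = 0.545.

0.545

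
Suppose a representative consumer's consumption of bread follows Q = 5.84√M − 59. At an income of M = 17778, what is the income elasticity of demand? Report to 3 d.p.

0.541

At M = 17778: Q = 719.672.
dQ/dM = 5.84/(2√M) = 0.0218999 at this income.
η = (dQ/dM)·(M/Q) = 0.0218999 × (17778/719.672) = 0.541.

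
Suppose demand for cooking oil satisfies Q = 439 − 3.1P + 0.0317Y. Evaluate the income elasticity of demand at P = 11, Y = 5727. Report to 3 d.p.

At P = 11, Y = 5727: Q = 586.446.
Holding P constant, ∂Q/∂Y = 0.0317.
η_Y = (∂Q/∂Y)·(Y/Q) = 0.0317 × (5727/586.446) = 0.310.

0.310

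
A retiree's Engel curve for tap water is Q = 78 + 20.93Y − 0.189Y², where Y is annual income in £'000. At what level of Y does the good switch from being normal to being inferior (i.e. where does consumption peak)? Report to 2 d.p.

55.37

dQ/dY = 20.93 − 0.378Y.
The good is inferior where dQ/dY < 0. Setting dQ/dY = 0 gives Y = 20.93 / 0.378 = 55.37.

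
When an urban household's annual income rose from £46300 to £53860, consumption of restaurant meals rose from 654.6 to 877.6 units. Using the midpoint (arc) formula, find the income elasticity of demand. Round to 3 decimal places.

ΔQ = 877.6 − 654.6 = 223; midpoint Q̄ = (654.6 + 877.6)/2 = 766.1.
ΔI = 53860 − 46300 = 7560; midpoint Ī = (46300 + 53860)/2 = 50080.
η = (ΔQ/Q̄) ÷ (ΔI/Ī) = (223/766.1) ÷ (7560/50080) = 1.928.

1.928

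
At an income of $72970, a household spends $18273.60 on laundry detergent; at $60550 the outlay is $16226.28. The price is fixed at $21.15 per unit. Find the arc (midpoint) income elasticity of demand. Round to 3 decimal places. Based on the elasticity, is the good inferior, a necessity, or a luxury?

With a constant price, Q₁ = 18273.60/21.15 = 864.000 and Q₂ = 16226.28/21.15 = 767.200 (equivalently, work directly with expenditure since P cancels).
Midpoint %ΔQ = (16226.28 − 18273.60)/17249.94 = -0.11869; midpoint %ΔI = (60550 − 72970)/66760 = -0.18604.
η = -0.11869 / -0.18604 = 0.638.
0 < η < 1 ⇒ necessity.

0.638 (necessity)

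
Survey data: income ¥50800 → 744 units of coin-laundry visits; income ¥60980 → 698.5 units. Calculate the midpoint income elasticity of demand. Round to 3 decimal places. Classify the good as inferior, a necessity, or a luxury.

-0.346 (inferior good)

ΔQ = 698.5 − 744 = -45.5; midpoint Q̄ = (744 + 698.5)/2 = 721.25.
ΔI = 60980 − 50800 = 10180; midpoint Ī = (50800 + 60980)/2 = 55890.
η = (ΔQ/Q̄) ÷ (ΔI/Ī) = (-45.5/721.25) ÷ (10180/55890) = -0.346.
η < 0 ⇒ inferior good.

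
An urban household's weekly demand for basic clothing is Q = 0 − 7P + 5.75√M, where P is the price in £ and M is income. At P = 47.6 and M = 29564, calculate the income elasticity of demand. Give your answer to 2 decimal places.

0.75

At P = 47.6, M = 29564: Q = 655.466.
Holding P constant, ∂Q/∂M = 5.75/(2√M) = 0.0167208.
η_M = (∂Q/∂M)·(M/Q) = 0.0167208 × (29564/655.466) = 0.75.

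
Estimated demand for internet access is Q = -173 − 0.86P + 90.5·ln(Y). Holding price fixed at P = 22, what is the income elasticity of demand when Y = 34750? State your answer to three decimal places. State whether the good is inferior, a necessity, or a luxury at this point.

0.120 (necessity)

At P = 22, Y = 34750: Q = 754.342.
Holding P constant, ∂Q/∂Y = 90.5/Y = 0.00260432.
η_Y = (∂Q/∂Y)·(Y/Q) = 0.00260432 × (34750/754.342) = 0.120.
Since 0 < η < 1, this is a necessity.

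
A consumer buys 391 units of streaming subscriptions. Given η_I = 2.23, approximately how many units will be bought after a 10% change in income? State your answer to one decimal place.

478.2

%ΔQ ≈ η × %ΔI = 2.23 × 10% = 22.3%.
New Q ≈ 391 × (1 + 0.223) = 478.2.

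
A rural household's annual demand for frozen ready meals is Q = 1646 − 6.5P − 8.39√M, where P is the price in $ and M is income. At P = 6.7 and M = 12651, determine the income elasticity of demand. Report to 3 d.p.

-0.716

At P = 6.7, M = 12651: Q = 658.771.
Holding P constant, ∂Q/∂M = -8.39/(2√M) = -0.0372966.
η_M = (∂Q/∂M)·(M/Q) = -0.0372966 × (12651/658.771) = -0.716.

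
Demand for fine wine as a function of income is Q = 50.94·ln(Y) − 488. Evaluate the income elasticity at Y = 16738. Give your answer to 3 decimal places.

6.871

At Y = 16738: Q = 7.414.
dQ/dY = 50.94/Y = 0.00304337 at this income.
η = (dQ/dY)·(Y/Q) = 0.00304337 × (16738/7.414) = 6.871.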